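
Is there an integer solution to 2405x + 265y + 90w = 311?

gcd(2405, 265):
  2405 = 9·265 + 20
  265 = 13·20 + 5
  20 = 4·5
so gcd(2405, 265) = 5.
gcd(5, 90) = 5.
5 does not divide 311 (remainder 1), so no integer solutions.

no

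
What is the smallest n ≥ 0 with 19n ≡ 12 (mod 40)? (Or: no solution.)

28

gcd(40, 19) = 1  (40 = 2·19 + 2, 19 = 9·2 + 1, 2 = 2·1).
1 divides 12, so solutions exist.
Back-substituting, 19·(19) + 40·(-9) = 1.
So 19·(19) ≡ 1 (mod 40); multiply by 12: n ≡ 228 (mod 40).
Smallest nonnegative: n = 228 mod 40 = 28.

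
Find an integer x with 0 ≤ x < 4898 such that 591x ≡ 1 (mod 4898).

605

gcd(4898, 591) = 1  (4898 = 8·591 + 170, 591 = 3·170 + 81, 170 = 2·81 + 8, 81 = 10·8 + 1, 8 = 8·1).
Back-substituting, 591·(605) + 4898·(-73) = 1.
So 591·605 ≡ 1 (mod 4898), and 605 mod 4898 = 605.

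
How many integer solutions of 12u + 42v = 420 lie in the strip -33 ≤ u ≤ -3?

gcd(42, 12):
  42 = 3*12 + 6
  12 = 2*6
so gcd(42, 12) = 6.
Back-substitute for Bézout coefficients:
  6 = 42 - 3*12
  ... = 12*(-3) + 42*(1)
Scale by 70: particular solution (-210, 70); reduce u mod 7: (0, 10).
General solution: u = 0 + 7t, v = 10 - 2t for integer t.
-33 ≤ 0 + 7t ≤ -3 gives t ∈ [-4, -1], which is 4 values.

4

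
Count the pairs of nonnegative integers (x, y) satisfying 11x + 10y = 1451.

14

gcd(11, 10) = 1  (11 = 1×10 + 1, 10 = 10×1).
Back-substituting, 11×(1) + 10×(-1) = 1.
Scale by 1451: one solution is (1451, -1451). Reduce x mod 10: (1, 144).
General: x = 1 + 10t, y = 144 - 11t.
x ≥ 0 ⇒ t ≥ 0; y ≥ 0 ⇒ t ≤ 13. So t ∈ [0, 13]: 14 solutions.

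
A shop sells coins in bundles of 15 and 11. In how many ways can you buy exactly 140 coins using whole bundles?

1

Need nonnegative integers with 15j + 11k = 140.
gcd(15, 11) = 1, and 15·(3) + 11·(-4) = 1.
So (j₀, k₀) = (420, -560); general j = 420 + 11t, k = -560 - 15t.
j ≥ 0 ⇒ t ≥ -38; k ≥ 0 ⇒ t ≤ -38. That's 1 value of t.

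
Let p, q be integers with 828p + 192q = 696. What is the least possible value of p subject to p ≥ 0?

gcd(828, 192):
  828 = 4*192 + 60
  192 = 3*60 + 12
  60 = 5*12
so gcd(828, 192) = 12.
12 divides 696, so solutions exist.
Back-substitute for Bézout coefficients:
  12 = 192 - 3*60
  ... = 828*(-3) + 192*(13)
Scale by 696/12 = 58: (p₀, q₀) = (-174, 754).
General solution: p = -174 + 16t, q = 754 - 69t for integer t.
p ≥ 0: smallest is -174 mod 16 = 2 (at t = 11), with q = -5.

2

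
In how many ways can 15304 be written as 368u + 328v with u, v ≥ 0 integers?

1

gcd(368, 328) = 8.
By Bézout, 368×(-8) + 328×(9) = 8.
One solution: (30, 13).
General: u = 30 + 41t, v = 13 - 46t.
u ≥ 0 ⇒ t ≥ 0; v ≥ 0 ⇒ t ≤ 0. So t ∈ [0, 0]: 1 solution.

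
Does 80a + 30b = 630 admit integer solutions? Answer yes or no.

yes

gcd(80, 30) = 10  (80 = 2*30 + 20, 30 = 1*20 + 10, 20 = 2*10).
10 divides 630, so integer solutions exist.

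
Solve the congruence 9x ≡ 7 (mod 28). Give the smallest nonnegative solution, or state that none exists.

7

gcd(28, 9):
  28 = 3×9 + 1
  9 = 9×1
so gcd(28, 9) = 1.
1 divides 7, so solutions exist.
Back-substitute for Bézout coefficients:
  1 = 28 - 3×9
  ... = 9×(-3) + 28×(1)
So 9×(-3) ≡ 1 (mod 28); multiply by 7: x ≡ -21 (mod 28).
Smallest nonnegative: x = -21 mod 28 = 7.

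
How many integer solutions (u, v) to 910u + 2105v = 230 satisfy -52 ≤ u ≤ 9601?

23

gcd(2105, 910) = 5.
By Bézout, 910·(192) + 2105·(-83) = 5.
Particular solution: (412, -178).
General solution: u = 412 + 421t, v = -178 - 182t for integer t.
-52 ≤ 412 + 421t ≤ 9601 gives t ∈ [-1, 21], which is 23 values.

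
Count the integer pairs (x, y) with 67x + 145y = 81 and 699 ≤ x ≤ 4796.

gcd(145, 67) = 1.
By Bézout, 67×(13) + 145×(-6) = 1.
Particular solution: (38, -17).
General solution: x = 38 + 145t, y = -17 - 67t for integer t.
699 ≤ 38 + 145t ≤ 4796 gives t ∈ [5, 32], which is 28 values.

28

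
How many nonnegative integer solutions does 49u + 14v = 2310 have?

gcd(49, 14) = 7  (49 = 3·14 + 7, 14 = 2·7).
Back-substituting, 49·(1) + 14·(-3) = 7.
Scale by 330: one solution is (330, -990). Reduce u mod 2: (0, 165).
General: u = 0 + 2t, v = 165 - 7t.
u ≥ 0 ⇒ t ≥ 0; v ≥ 0 ⇒ t ≤ 23. So t ∈ [0, 23]: 24 solutions.

24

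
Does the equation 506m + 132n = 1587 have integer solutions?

gcd(506, 132):
  506 = 3×132 + 110
  132 = 1×110 + 22
  110 = 5×22
so gcd(506, 132) = 22.
22 does not divide 1587 (remainder 3), so no integer solutions.

no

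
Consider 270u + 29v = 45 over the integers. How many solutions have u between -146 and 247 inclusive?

gcd(270, 29) = 1  (270 = 9×29 + 9, 29 = 3×9 + 2, 9 = 4×2 + 1, 2 = 2×1).
Back-substituting, 270×(13) + 29×(-121) = 1.
Scale by 45: particular solution (585, -5445); reduce u mod 29: (5, -45).
General solution: u = 5 + 29t, v = -45 - 270t for integer t.
-146 ≤ 5 + 29t ≤ 247 gives t ∈ [-5, 8], which is 14 values.

14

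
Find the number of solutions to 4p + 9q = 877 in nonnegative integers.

gcd(9, 4) = 1.
By Bézout, 4×(-2) + 9×(1) = 1.
One solution: (1, 97).
General: p = 1 + 9t, q = 97 - 4t.
p ≥ 0 ⇒ t ≥ 0; q ≥ 0 ⇒ t ≤ 24. So t ∈ [0, 24]: 25 solutions.

25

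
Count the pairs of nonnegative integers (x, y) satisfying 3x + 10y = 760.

gcd(10, 3) = 1  (10 = 3·3 + 1, 3 = 3·1).
Back-substituting, 3·(-3) + 10·(1) = 1.
Scale by 760: one solution is (-2280, 760). Reduce x mod 10: (0, 76).
General: x = 0 + 10t, y = 76 - 3t.
x ≥ 0 ⇒ t ≥ 0; y ≥ 0 ⇒ t ≤ 25. So t ∈ [0, 25]: 26 solutions.

26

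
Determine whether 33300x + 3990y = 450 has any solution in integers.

yes

gcd(33300, 3990) = 30  (33300 = 8×3990 + 1380, 3990 = 2×1380 + 1230, 1380 = 1×1230 + 150, 1230 = 8×150 + 30, 150 = 5×30).
30 divides 450, so integer solutions exist.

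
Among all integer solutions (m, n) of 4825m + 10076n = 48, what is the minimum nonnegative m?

2980

gcd(10076, 4825):
  10076 = 2*4825 + 426
  4825 = 11*426 + 139
  426 = 3*139 + 9
  139 = 15*9 + 4
  9 = 2*4 + 1
  4 = 4*1
so gcd(10076, 4825) = 1.
1 divides 48, so solutions exist.
Back-substitute for Bézout coefficients:
  1 = 9 - 2*4
  ... = 4825*(-2247) + 10076*(1076)
Scale by 48/1 = 48: (m₀, n₀) = (-107856, 51648).
General solution: m = -107856 + 10076t, n = 51648 - 4825t for integer t.
m ≥ 0: smallest is -107856 mod 10076 = 2980 (at t = 11), with n = -1427.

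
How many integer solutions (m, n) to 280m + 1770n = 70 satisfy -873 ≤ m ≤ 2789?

gcd(1770, 280):
  1770 = 6·280 + 90
  280 = 3·90 + 10
  90 = 9·10
so gcd(1770, 280) = 10.
Back-substitute for Bézout coefficients:
  10 = 280 - 3·90
  ... = 280·(19) + 1770·(-3)
Scale by 7: particular solution (133, -21); reduce m mod 177: (133, -21).
General solution: m = 133 + 177t, n = -21 - 28t for integer t.
-873 ≤ 133 + 177t ≤ 2789 gives t ∈ [-5, 15], which is 21 values.

21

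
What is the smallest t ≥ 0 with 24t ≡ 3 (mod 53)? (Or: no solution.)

20

gcd(53, 24) = 1.
1 divides 3, so solutions exist.
By Bézout, 24×(-11) + 53×(5) = 1.
So 24×(-11) ≡ 1 (mod 53); multiply by 3: t ≡ -33 (mod 53).
Smallest nonnegative: t = -33 mod 53 = 20.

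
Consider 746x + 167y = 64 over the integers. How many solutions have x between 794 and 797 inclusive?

0

gcd(746, 167) = 1.
By Bézout, 746·(15) + 167·(-67) = 1.
Particular solution: (125, -558).
General solution: x = 125 + 167t, y = -558 - 746t for integer t.
794 ≤ 125 + 167t ≤ 797 gives t ∈ [5, 4], which is 0 values.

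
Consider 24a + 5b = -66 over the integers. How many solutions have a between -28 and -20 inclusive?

1

gcd(24, 5) = 1  (24 = 4·5 + 4, 5 = 1·4 + 1, 4 = 4·1).
Back-substituting, 24·(-1) + 5·(5) = 1.
Scale by -66: particular solution (66, -330); reduce a mod 5: (1, -18).
General solution: a = 1 + 5t, b = -18 - 24t for integer t.
-28 ≤ 1 + 5t ≤ -20 gives t ∈ [-5, -5], which is 1 value.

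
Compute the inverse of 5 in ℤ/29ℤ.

gcd(29, 5):
  29 = 5×5 + 4
  5 = 1×4 + 1
  4 = 4×1
so gcd(29, 5) = 1.
Back-substitute for Bézout coefficients:
  1 = 5 - 1×4
  ... = 5×(6) + 29×(-1)
So 5×6 ≡ 1 (mod 29), and 6 mod 29 = 6.

6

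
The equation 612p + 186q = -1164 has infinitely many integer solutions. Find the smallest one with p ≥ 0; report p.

6

gcd(612, 186):
  612 = 3×186 + 54
  186 = 3×54 + 24
  54 = 2×24 + 6
  24 = 4×6
so gcd(612, 186) = 6.
6 divides -1164, so solutions exist.
Back-substitute for Bézout coefficients:
  6 = 54 - 2×24
  ... = 612×(7) + 186×(-23)
Scale by -1164/6 = -194: (p₀, q₀) = (-1358, 4462).
General solution: p = -1358 + 31t, q = 4462 - 102t for integer t.
p ≥ 0: smallest is -1358 mod 31 = 6 (at t = 44), with q = -26.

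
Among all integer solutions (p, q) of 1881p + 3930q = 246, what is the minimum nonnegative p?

gcd(3930, 1881) = 3  (3930 = 2*1881 + 168, 1881 = 11*168 + 33, 168 = 5*33 + 3, 33 = 11*3).
3 divides 246, so solutions exist.
Back-substituting, 1881*(-117) + 3930*(56) = 3.
Scale by 246/3 = 82: (p₀, q₀) = (-9594, 4592).
General solution: p = -9594 + 1310t, q = 4592 - 627t for integer t.
p ≥ 0: smallest is -9594 mod 1310 = 886 (at t = 8), with q = -424.

886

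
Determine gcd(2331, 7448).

gcd(7448, 2331):
  7448 = 3*2331 + 455
  2331 = 5*455 + 56
  455 = 8*56 + 7
  56 = 8*7
so gcd(7448, 2331) = 7.

7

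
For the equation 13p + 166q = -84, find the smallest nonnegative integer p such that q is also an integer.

134

gcd(166, 13):
  166 = 12*13 + 10
  13 = 1*10 + 3
  10 = 3*3 + 1
  3 = 3*1
so gcd(166, 13) = 1.
1 divides -84, so solutions exist.
Back-substitute for Bézout coefficients:
  1 = 10 - 3*3
  ... = 13*(-51) + 166*(4)
Scale by -84/1 = -84: (p₀, q₀) = (4284, -336).
General solution: p = 4284 + 166t, q = -336 - 13t for integer t.
p ≥ 0: smallest is 4284 mod 166 = 134 (at t = -25), with q = -11.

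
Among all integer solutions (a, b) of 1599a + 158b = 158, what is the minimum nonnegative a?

gcd(1599, 158):
  1599 = 10*158 + 19
  158 = 8*19 + 6
  19 = 3*6 + 1
  6 = 6*1
so gcd(1599, 158) = 1.
1 divides 158, so solutions exist.
Back-substitute for Bézout coefficients:
  1 = 19 - 3*6
  ... = 1599*(25) + 158*(-253)
Scale by 158/1 = 158: (a₀, b₀) = (3950, -39974).
General solution: a = 3950 + 158t, b = -39974 - 1599t for integer t.
a ≥ 0: smallest is 3950 mod 158 = 0 (at t = -25), with b = 1.

0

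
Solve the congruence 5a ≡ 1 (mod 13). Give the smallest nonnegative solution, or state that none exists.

gcd(13, 5) = 1.
1 divides 1, so solutions exist.
By Bézout, 5×(-5) + 13×(2) = 1.
So 5×(-5) ≡ 1 (mod 13); multiply by 1: a ≡ -5 (mod 13).
Smallest nonnegative: a = -5 mod 13 = 8.

8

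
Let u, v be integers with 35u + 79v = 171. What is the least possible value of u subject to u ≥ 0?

41

gcd(79, 35):
  79 = 2×35 + 9
  35 = 3×9 + 8
  9 = 1×8 + 1
  8 = 8×1
so gcd(79, 35) = 1.
1 divides 171, so solutions exist.
Back-substitute for Bézout coefficients:
  1 = 9 - 1×8
  ... = 35×(-9) + 79×(4)
Scale by 171/1 = 171: (u₀, v₀) = (-1539, 684).
General solution: u = -1539 + 79t, v = 684 - 35t for integer t.
u ≥ 0: smallest is -1539 mod 79 = 41 (at t = 20), with v = -16.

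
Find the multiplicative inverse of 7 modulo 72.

31

gcd(72, 7) = 1.
By Bézout, 7*(31) + 72*(-3) = 1.
So 7*31 ≡ 1 (mod 72), and 31 mod 72 = 31.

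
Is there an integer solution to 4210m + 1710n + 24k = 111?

gcd(4210, 1710) = 10  (4210 = 2·1710 + 790, 1710 = 2·790 + 130, 790 = 6·130 + 10, 130 = 13·10).
gcd(10, 24) = 2.
2 does not divide 111 (remainder 1), so no integer solutions.

no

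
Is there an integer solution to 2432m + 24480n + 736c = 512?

gcd(24480, 2432):
  24480 = 10·2432 + 160
  2432 = 15·160 + 32
  160 = 5·32
so gcd(24480, 2432) = 32.
gcd(32, 736) = 32.
32 divides 512, so integer solutions exist.

yes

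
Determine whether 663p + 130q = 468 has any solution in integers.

gcd(663, 130) = 13.
13 divides 468, so integer solutions exist.

yes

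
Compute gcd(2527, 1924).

gcd(2527, 1924):
  2527 = 1·1924 + 603
  1924 = 3·603 + 115
  603 = 5·115 + 28
  115 = 4·28 + 3
  28 = 9·3 + 1
  3 = 3·1
so gcd(2527, 1924) = 1.

1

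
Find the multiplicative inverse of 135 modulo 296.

gcd(296, 135) = 1  (296 = 2·135 + 26, 135 = 5·26 + 5, 26 = 5·5 + 1, 5 = 5·1).
Back-substituting, 135·(-57) + 296·(26) = 1.
So 135·-57 ≡ 1 (mod 296), and -57 mod 296 = 239.

239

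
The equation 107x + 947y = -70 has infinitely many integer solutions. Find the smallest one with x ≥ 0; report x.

gcd(947, 107) = 1  (947 = 8*107 + 91, 107 = 1*91 + 16, 91 = 5*16 + 11, 16 = 1*11 + 5, 11 = 2*5 + 1, 5 = 5*1).
1 divides -70, so solutions exist.
Back-substituting, 107*(-177) + 947*(20) = 1.
Scale by -70/1 = -70: (x₀, y₀) = (12390, -1400).
General solution: x = 12390 + 947t, y = -1400 - 107t for integer t.
x ≥ 0: smallest is 12390 mod 947 = 79 (at t = -13), with y = -9.

79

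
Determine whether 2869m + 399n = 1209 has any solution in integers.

gcd(2869, 399) = 19  (2869 = 7×399 + 76, 399 = 5×76 + 19, 76 = 4×19).
19 does not divide 1209 (remainder 12), so no integer solutions.

no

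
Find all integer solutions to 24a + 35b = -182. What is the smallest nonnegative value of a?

7

gcd(35, 24) = 1.
1 divides -182, so solutions exist.
By Bézout, 24*(-16) + 35*(11) = 1.
Scale by -182/1 = -182: (a₀, b₀) = (2912, -2002).
General solution: a = 2912 + 35t, b = -2002 - 24t for integer t.
a ≥ 0: smallest is 2912 mod 35 = 7 (at t = -83), with b = -10.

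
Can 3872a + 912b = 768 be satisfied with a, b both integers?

gcd(3872, 912) = 16.
16 divides 768, so integer solutions exist.

yes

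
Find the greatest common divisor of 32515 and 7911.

1

gcd(32515, 7911):
  32515 = 4×7911 + 871
  7911 = 9×871 + 72
  871 = 12×72 + 7
  72 = 10×7 + 2
  7 = 3×2 + 1
  2 = 2×1
so gcd(32515, 7911) = 1.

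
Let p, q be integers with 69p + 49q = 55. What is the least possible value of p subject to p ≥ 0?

gcd(69, 49):
  69 = 1·49 + 20
  49 = 2·20 + 9
  20 = 2·9 + 2
  9 = 4·2 + 1
  2 = 2·1
so gcd(69, 49) = 1.
1 divides 55, so solutions exist.
Back-substitute for Bézout coefficients:
  1 = 9 - 4·2
  ... = 69·(-22) + 49·(31)
Scale by 55/1 = 55: (p₀, q₀) = (-1210, 1705).
General solution: p = -1210 + 49t, q = 1705 - 69t for integer t.
p ≥ 0: smallest is -1210 mod 49 = 15 (at t = 25), with q = -20.

15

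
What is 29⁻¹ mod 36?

5

gcd(36, 29) = 1  (36 = 1*29 + 7, 29 = 4*7 + 1, 7 = 7*1).
Back-substituting, 29*(5) + 36*(-4) = 1.
So 29*5 ≡ 1 (mod 36), and 5 mod 36 = 5.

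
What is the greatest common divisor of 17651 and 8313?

1

gcd(17651, 8313) = 1  (17651 = 2*8313 + 1025, 8313 = 8*1025 + 113, 1025 = 9*113 + 8, 113 = 14*8 + 1, 8 = 8*1).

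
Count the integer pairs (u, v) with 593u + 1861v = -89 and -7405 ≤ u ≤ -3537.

gcd(1861, 593) = 1.
By Bézout, 593·(295) + 1861·(-94) = 1.
Particular solution: (1660, -529).
General solution: u = 1660 + 1861t, v = -529 - 593t for integer t.
-7405 ≤ 1660 + 1861t ≤ -3537 gives t ∈ [-4, -3], which is 2 values.

2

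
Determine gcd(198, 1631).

1

gcd(1631, 198):
  1631 = 8·198 + 47
  198 = 4·47 + 10
  47 = 4·10 + 7
  10 = 1·7 + 3
  7 = 2·3 + 1
  3 = 3·1
so gcd(1631, 198) = 1.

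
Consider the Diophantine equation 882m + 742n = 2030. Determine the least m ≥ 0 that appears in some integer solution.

41

gcd(882, 742) = 14.
14 divides 2030, so solutions exist.
By Bézout, 882×(16) + 742×(-19) = 14.
Scale by 2030/14 = 145: (m₀, n₀) = (2320, -2755).
General solution: m = 2320 + 53t, n = -2755 - 63t for integer t.
m ≥ 0: smallest is 2320 mod 53 = 41 (at t = -43), with n = -46.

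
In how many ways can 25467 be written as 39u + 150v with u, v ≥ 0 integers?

14

gcd(150, 39) = 3.
By Bézout, 39·(-23) + 150·(6) = 3.
One solution: (3, 169).
General: u = 3 + 50t, v = 169 - 13t.
u ≥ 0 ⇒ t ≥ 0; v ≥ 0 ⇒ t ≤ 13. So t ∈ [0, 13]: 14 solutions.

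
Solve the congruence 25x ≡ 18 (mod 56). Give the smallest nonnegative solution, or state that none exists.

50

gcd(56, 25):
  56 = 2·25 + 6
  25 = 4·6 + 1
  6 = 6·1
so gcd(56, 25) = 1.
1 divides 18, so solutions exist.
Back-substitute for Bézout coefficients:
  1 = 25 - 4·6
  ... = 25·(9) + 56·(-4)
So 25·(9) ≡ 1 (mod 56); multiply by 18: x ≡ 162 (mod 56).
Smallest nonnegative: x = 162 mod 56 = 50.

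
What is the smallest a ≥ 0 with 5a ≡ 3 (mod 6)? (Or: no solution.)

gcd(6, 5) = 1.
1 divides 3, so solutions exist.
By Bézout, 5*(-1) + 6*(1) = 1.
So 5*(-1) ≡ 1 (mod 6); multiply by 3: a ≡ -3 (mod 6).
Smallest nonnegative: a = -3 mod 6 = 3.

3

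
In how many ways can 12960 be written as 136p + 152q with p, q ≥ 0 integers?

gcd(152, 136) = 8.
By Bézout, 136*(9) + 152*(-8) = 8.
One solution: (7, 79).
General: p = 7 + 19t, q = 79 - 17t.
p ≥ 0 ⇒ t ≥ 0; q ≥ 0 ⇒ t ≤ 4. So t ∈ [0, 4]: 5 solutions.

5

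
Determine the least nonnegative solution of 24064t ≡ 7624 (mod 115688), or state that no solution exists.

7476

gcd(115688, 24064) = 8  (115688 = 4*24064 + 19432, 24064 = 1*19432 + 4632, 19432 = 4*4632 + 904, 4632 = 5*904 + 112, 904 = 8*112 + 8, 112 = 14*8).
8 divides 7624, so solutions exist.
Back-substituting, 24064*(-1024) + 115688*(213) = 8.
So 24064*(-1024) ≡ 8 (mod 115688); multiply by 953: t ≡ -975872 (mod 14461).
Smallest nonnegative: t = -975872 mod 14461 = 7476.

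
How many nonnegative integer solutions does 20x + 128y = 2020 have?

gcd(128, 20) = 4.
By Bézout, 20*(13) + 128*(-2) = 4.
One solution: (5, 15).
General: x = 5 + 32t, y = 15 - 5t.
x ≥ 0 ⇒ t ≥ 0; y ≥ 0 ⇒ t ≤ 3. So t ∈ [0, 3]: 4 solutions.

4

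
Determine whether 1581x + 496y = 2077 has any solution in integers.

gcd(1581, 496):
  1581 = 3*496 + 93
  496 = 5*93 + 31
  93 = 3*31
so gcd(1581, 496) = 31.
31 divides 2077, so integer solutions exist.

yes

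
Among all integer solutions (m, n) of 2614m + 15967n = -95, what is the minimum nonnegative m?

gcd(15967, 2614) = 1  (15967 = 6×2614 + 283, 2614 = 9×283 + 67, 283 = 4×67 + 15, 67 = 4×15 + 7, 15 = 2×7 + 1, 7 = 7×1).
1 divides -95, so solutions exist.
Back-substituting, 2614×(-2144) + 15967×(351) = 1.
Scale by -95/1 = -95: (m₀, n₀) = (203680, -33345).
General solution: m = 203680 + 15967t, n = -33345 - 2614t for integer t.
m ≥ 0: smallest is 203680 mod 15967 = 12076 (at t = -12), with n = -1977.

12076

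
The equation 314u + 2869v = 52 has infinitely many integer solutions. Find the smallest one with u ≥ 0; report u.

256

gcd(2869, 314):
  2869 = 9*314 + 43
  314 = 7*43 + 13
  43 = 3*13 + 4
  13 = 3*4 + 1
  4 = 4*1
so gcd(2869, 314) = 1.
1 divides 52, so solutions exist.
Back-substitute for Bézout coefficients:
  1 = 13 - 3*4
  ... = 314*(667) + 2869*(-73)
Scale by 52/1 = 52: (u₀, v₀) = (34684, -3796).
General solution: u = 34684 + 2869t, v = -3796 - 314t for integer t.
u ≥ 0: smallest is 34684 mod 2869 = 256 (at t = -12), with v = -28.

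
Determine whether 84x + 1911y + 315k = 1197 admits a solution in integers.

gcd(1911, 84) = 21.
gcd(21, 315) = 21.
21 divides 1197, so integer solutions exist.

yes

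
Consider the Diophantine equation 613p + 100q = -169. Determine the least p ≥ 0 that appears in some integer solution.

gcd(613, 100) = 1.
1 divides -169, so solutions exist.
By Bézout, 613·(-23) + 100·(141) = 1.
Scale by -169/1 = -169: (p₀, q₀) = (3887, -23829).
General solution: p = 3887 + 100t, q = -23829 - 613t for integer t.
p ≥ 0: smallest is 3887 mod 100 = 87 (at t = -38), with q = -535.

87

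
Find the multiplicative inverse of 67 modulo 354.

gcd(354, 67):
  354 = 5·67 + 19
  67 = 3·19 + 10
  19 = 1·10 + 9
  10 = 1·9 + 1
  9 = 9·1
so gcd(354, 67) = 1.
Back-substitute for Bézout coefficients:
  1 = 10 - 1·9
  ... = 67·(37) + 354·(-7)
So 67·37 ≡ 1 (mod 354), and 37 mod 354 = 37.

37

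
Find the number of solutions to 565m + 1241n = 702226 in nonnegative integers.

1

gcd(1241, 565):
  1241 = 2·565 + 111
  565 = 5·111 + 10
  111 = 11·10 + 1
  10 = 10·1
so gcd(1241, 565) = 1.
Back-substitute for Bézout coefficients:
  1 = 111 - 11·10
  ... = 565·(-123) + 1241·(56)
Scale by 702226: one solution is (-86373798, 39324656). Reduce m mod 1241: (1043, 91).
General: m = 1043 + 1241t, n = 91 - 565t.
m ≥ 0 ⇒ t ≥ 0; n ≥ 0 ⇒ t ≤ 0. So t ∈ [0, 0]: 1 solution.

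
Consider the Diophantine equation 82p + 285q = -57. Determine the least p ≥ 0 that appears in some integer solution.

gcd(285, 82):
  285 = 3×82 + 39
  82 = 2×39 + 4
  39 = 9×4 + 3
  4 = 1×3 + 1
  3 = 3×1
so gcd(285, 82) = 1.
1 divides -57, so solutions exist.
Back-substitute for Bézout coefficients:
  1 = 4 - 1×3
  ... = 82×(73) + 285×(-21)
Scale by -57/1 = -57: (p₀, q₀) = (-4161, 1197).
General solution: p = -4161 + 285t, q = 1197 - 82t for integer t.
p ≥ 0: smallest is -4161 mod 285 = 114 (at t = 15), with q = -33.

114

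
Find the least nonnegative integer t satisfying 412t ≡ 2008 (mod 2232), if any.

gcd(2232, 412) = 4.
4 divides 2008, so solutions exist.
By Bézout, 412*(-65) + 2232*(12) = 4.
So 412*(-65) ≡ 4 (mod 2232); multiply by 502: t ≡ -32630 (mod 558).
Smallest nonnegative: t = -32630 mod 558 = 292.

292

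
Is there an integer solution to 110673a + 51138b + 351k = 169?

no

gcd(110673, 51138) = 27  (110673 = 2·51138 + 8397, 51138 = 6·8397 + 756, 8397 = 11·756 + 81, 756 = 9·81 + 27, 81 = 3·27).
gcd(27, 351) = 27.
27 does not divide 169 (remainder 7), so no integer solutions.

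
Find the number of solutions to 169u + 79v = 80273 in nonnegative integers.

6

gcd(169, 79):
  169 = 2×79 + 11
  79 = 7×11 + 2
  11 = 5×2 + 1
  2 = 2×1
so gcd(169, 79) = 1.
Back-substitute for Bézout coefficients:
  1 = 11 - 5×2
  ... = 169×(36) + 79×(-77)
Scale by 80273: one solution is (2889828, -6181021). Reduce u mod 79: (8, 999).
General: u = 8 + 79t, v = 999 - 169t.
u ≥ 0 ⇒ t ≥ 0; v ≥ 0 ⇒ t ≤ 5. So t ∈ [0, 5]: 6 solutions.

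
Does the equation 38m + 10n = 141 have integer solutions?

gcd(38, 10):
  38 = 3·10 + 8
  10 = 1·8 + 2
  8 = 4·2
so gcd(38, 10) = 2.
2 does not divide 141 (remainder 1), so no integer solutions.

no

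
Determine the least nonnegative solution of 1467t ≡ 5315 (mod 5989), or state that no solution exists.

3388

gcd(5989, 1467) = 1.
1 divides 5315, so solutions exist.
By Bézout, 1467×(-396) + 5989×(97) = 1.
So 1467×(-396) ≡ 1 (mod 5989); multiply by 5315: t ≡ -2104740 (mod 5989).
Smallest nonnegative: t = -2104740 mod 5989 = 3388.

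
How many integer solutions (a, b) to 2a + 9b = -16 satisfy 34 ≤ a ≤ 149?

13

gcd(9, 2):
  9 = 4·2 + 1
  2 = 2·1
so gcd(9, 2) = 1.
Back-substitute for Bézout coefficients:
  1 = 9 - 4·2
  ... = 2·(-4) + 9·(1)
Scale by -16: particular solution (64, -16); reduce a mod 9: (1, -2).
General solution: a = 1 + 9t, b = -2 - 2t for integer t.
34 ≤ 1 + 9t ≤ 149 gives t ∈ [4, 16], which is 13 values.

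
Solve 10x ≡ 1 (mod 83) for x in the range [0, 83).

25

gcd(83, 10) = 1  (83 = 8×10 + 3, 10 = 3×3 + 1, 3 = 3×1).
Back-substituting, 10×(25) + 83×(-3) = 1.
So 10×25 ≡ 1 (mod 83), and 25 mod 83 = 25.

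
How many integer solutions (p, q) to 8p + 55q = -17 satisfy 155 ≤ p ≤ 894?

14

gcd(55, 8) = 1.
By Bézout, 8*(7) + 55*(-1) = 1.
Particular solution: (46, -7).
General solution: p = 46 + 55t, q = -7 - 8t for integer t.
155 ≤ 46 + 55t ≤ 894 gives t ∈ [2, 15], which is 14 values.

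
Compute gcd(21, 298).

1

gcd(298, 21):
  298 = 14*21 + 4
  21 = 5*4 + 1
  4 = 4*1
so gcd(298, 21) = 1.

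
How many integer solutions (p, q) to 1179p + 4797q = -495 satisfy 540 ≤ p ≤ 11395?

gcd(4797, 1179):
  4797 = 4*1179 + 81
  1179 = 14*81 + 45
  81 = 1*45 + 36
  45 = 1*36 + 9
  36 = 4*9
so gcd(4797, 1179) = 9.
Back-substitute for Bézout coefficients:
  9 = 45 - 1*36
  ... = 1179*(118) + 4797*(-29)
Scale by -55: particular solution (-6490, 1595); reduce p mod 533: (439, -108).
General solution: p = 439 + 533t, q = -108 - 131t for integer t.
540 ≤ 439 + 533t ≤ 11395 gives t ∈ [1, 20], which is 20 values.

20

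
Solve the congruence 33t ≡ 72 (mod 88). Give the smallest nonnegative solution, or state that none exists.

gcd(88, 33) = 11.
11 does not divide 72, so the congruence has no solution.

no solution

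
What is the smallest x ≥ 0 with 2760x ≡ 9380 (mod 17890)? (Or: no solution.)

gcd(17890, 2760) = 10.
10 divides 9380, so solutions exist.
By Bézout, 2760*(538) + 17890*(-83) = 10.
So 2760*(538) ≡ 10 (mod 17890); multiply by 938: x ≡ 504644 (mod 1789).
Smallest nonnegative: x = 504644 mod 1789 = 146.

146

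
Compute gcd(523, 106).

gcd(523, 106):
  523 = 4*106 + 99
  106 = 1*99 + 7
  99 = 14*7 + 1
  7 = 7*1
so gcd(523, 106) = 1.

1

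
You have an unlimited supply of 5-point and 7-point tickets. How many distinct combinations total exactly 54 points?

Need nonnegative integers with 5j + 7k = 54.
gcd(5, 7) = 1, and 5·(3) + 7·(-2) = 1.
So (j₀, k₀) = (162, -108); general j = 162 + 7t, k = -108 - 5t.
j ≥ 0 ⇒ t ≥ -23; k ≥ 0 ⇒ t ≤ -22. That's 2 values of t.

2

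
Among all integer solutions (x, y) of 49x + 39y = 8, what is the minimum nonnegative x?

gcd(49, 39):
  49 = 1·39 + 10
  39 = 3·10 + 9
  10 = 1·9 + 1
  9 = 9·1
so gcd(49, 39) = 1.
1 divides 8, so solutions exist.
Back-substitute for Bézout coefficients:
  1 = 10 - 1·9
  ... = 49·(4) + 39·(-5)
Scale by 8/1 = 8: (x₀, y₀) = (32, -40).
General solution: x = 32 + 39t, y = -40 - 49t for integer t.
x ≥ 0: smallest is 32 mod 39 = 32 (at t = 0), with y = -40.

32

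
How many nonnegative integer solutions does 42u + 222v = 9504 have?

gcd(222, 42) = 6  (222 = 5×42 + 12, 42 = 3×12 + 6, 12 = 2×6).
Back-substituting, 42×(16) + 222×(-3) = 6.
Scale by 1584: one solution is (25344, -4752). Reduce u mod 37: (36, 36).
General: u = 36 + 37t, v = 36 - 7t.
u ≥ 0 ⇒ t ≥ 0; v ≥ 0 ⇒ t ≤ 5. So t ∈ [0, 5]: 6 solutions.

6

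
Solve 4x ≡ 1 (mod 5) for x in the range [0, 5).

4

gcd(5, 4) = 1  (5 = 1*4 + 1, 4 = 4*1).
Back-substituting, 4*(-1) + 5*(1) = 1.
So 4*-1 ≡ 1 (mod 5), and -1 mod 5 = 4.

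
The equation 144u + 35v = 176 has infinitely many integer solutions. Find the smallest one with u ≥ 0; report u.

9

gcd(144, 35):
  144 = 4*35 + 4
  35 = 8*4 + 3
  4 = 1*3 + 1
  3 = 3*1
so gcd(144, 35) = 1.
1 divides 176, so solutions exist.
Back-substitute for Bézout coefficients:
  1 = 4 - 1*3
  ... = 144*(9) + 35*(-37)
Scale by 176/1 = 176: (u₀, v₀) = (1584, -6512).
General solution: u = 1584 + 35t, v = -6512 - 144t for integer t.
u ≥ 0: smallest is 1584 mod 35 = 9 (at t = -45), with v = -32.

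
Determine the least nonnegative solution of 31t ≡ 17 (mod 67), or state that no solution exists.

gcd(67, 31) = 1.
1 divides 17, so solutions exist.
By Bézout, 31×(13) + 67×(-6) = 1.
So 31×(13) ≡ 1 (mod 67); multiply by 17: t ≡ 221 (mod 67).
Smallest nonnegative: t = 221 mod 67 = 20.

20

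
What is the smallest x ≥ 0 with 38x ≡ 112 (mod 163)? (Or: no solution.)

63

gcd(163, 38):
  163 = 4*38 + 11
  38 = 3*11 + 5
  11 = 2*5 + 1
  5 = 5*1
so gcd(163, 38) = 1.
1 divides 112, so solutions exist.
Back-substitute for Bézout coefficients:
  1 = 11 - 2*5
  ... = 38*(-30) + 163*(7)
So 38*(-30) ≡ 1 (mod 163); multiply by 112: x ≡ -3360 (mod 163).
Smallest nonnegative: x = -3360 mod 163 = 63.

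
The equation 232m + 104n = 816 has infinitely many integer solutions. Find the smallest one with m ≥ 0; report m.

8

gcd(232, 104):
  232 = 2×104 + 24
  104 = 4×24 + 8
  24 = 3×8
so gcd(232, 104) = 8.
8 divides 816, so solutions exist.
Back-substitute for Bézout coefficients:
  8 = 104 - 4×24
  ... = 232×(-4) + 104×(9)
Scale by 816/8 = 102: (m₀, n₀) = (-408, 918).
General solution: m = -408 + 13t, n = 918 - 29t for integer t.
m ≥ 0: smallest is -408 mod 13 = 8 (at t = 32), with n = -10.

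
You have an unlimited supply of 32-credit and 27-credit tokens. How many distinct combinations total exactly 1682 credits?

2

Need nonnegative integers with 32j + 27k = 1682.
gcd(32, 27) = 1, and 32·(11) + 27·(-13) = 1.
So (j₀, k₀) = (18502, -21866); general j = 18502 + 27t, k = -21866 - 32t.
j ≥ 0 ⇒ t ≥ -685; k ≥ 0 ⇒ t ≤ -684. That's 2 values of t.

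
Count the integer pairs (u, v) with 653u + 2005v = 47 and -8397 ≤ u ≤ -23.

gcd(2005, 653) = 1  (2005 = 3*653 + 46, 653 = 14*46 + 9, 46 = 5*9 + 1, 9 = 9*1).
Back-substituting, 653*(-218) + 2005*(71) = 1.
Scale by 47: particular solution (-10246, 3337); reduce u mod 2005: (1784, -581).
General solution: u = 1784 + 2005t, v = -581 - 653t for integer t.
-8397 ≤ 1784 + 2005t ≤ -23 gives t ∈ [-5, -1], which is 5 values.

5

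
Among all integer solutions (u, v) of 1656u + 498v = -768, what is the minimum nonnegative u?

26

gcd(1656, 498):
  1656 = 3·498 + 162
  498 = 3·162 + 12
  162 = 13·12 + 6
  12 = 2·6
so gcd(1656, 498) = 6.
6 divides -768, so solutions exist.
Back-substitute for Bézout coefficients:
  6 = 162 - 13·12
  ... = 1656·(40) + 498·(-133)
Scale by -768/6 = -128: (u₀, v₀) = (-5120, 17024).
General solution: u = -5120 + 83t, v = 17024 - 276t for integer t.
u ≥ 0: smallest is -5120 mod 83 = 26 (at t = 62), with v = -88.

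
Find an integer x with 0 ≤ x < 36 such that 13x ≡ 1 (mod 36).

gcd(36, 13):
  36 = 2*13 + 10
  13 = 1*10 + 3
  10 = 3*3 + 1
  3 = 3*1
so gcd(36, 13) = 1.
Back-substitute for Bézout coefficients:
  1 = 10 - 3*3
  ... = 13*(-11) + 36*(4)
So 13*-11 ≡ 1 (mod 36), and -11 mod 36 = 25.

25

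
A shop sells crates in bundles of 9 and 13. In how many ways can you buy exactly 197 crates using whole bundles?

2

Need nonnegative integers with 9j + 13k = 197.
gcd(9, 13) = 1, and 9·(3) + 13·(-2) = 1.
So (j₀, k₀) = (591, -394); general j = 591 + 13t, k = -394 - 9t.
j ≥ 0 ⇒ t ≥ -45; k ≥ 0 ⇒ t ≤ -44. That's 2 values of t.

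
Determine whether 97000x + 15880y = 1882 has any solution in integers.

gcd(97000, 15880) = 40  (97000 = 6×15880 + 1720, 15880 = 9×1720 + 400, 1720 = 4×400 + 120, 400 = 3×120 + 40, 120 = 3×40).
40 does not divide 1882 (remainder 2), so no integer solutions.

no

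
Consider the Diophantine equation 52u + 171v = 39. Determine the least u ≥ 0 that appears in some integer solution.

gcd(171, 52):
  171 = 3*52 + 15
  52 = 3*15 + 7
  15 = 2*7 + 1
  7 = 7*1
so gcd(171, 52) = 1.
1 divides 39, so solutions exist.
Back-substitute for Bézout coefficients:
  1 = 15 - 2*7
  ... = 52*(-23) + 171*(7)
Scale by 39/1 = 39: (u₀, v₀) = (-897, 273).
General solution: u = -897 + 171t, v = 273 - 52t for integer t.
u ≥ 0: smallest is -897 mod 171 = 129 (at t = 6), with v = -39.

129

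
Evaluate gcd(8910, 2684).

gcd(8910, 2684) = 22  (8910 = 3×2684 + 858, 2684 = 3×858 + 110, 858 = 7×110 + 88, 110 = 1×88 + 22, 88 = 4×22).

22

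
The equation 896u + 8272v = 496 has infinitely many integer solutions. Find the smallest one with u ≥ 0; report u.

gcd(8272, 896):
  8272 = 9×896 + 208
  896 = 4×208 + 64
  208 = 3×64 + 16
  64 = 4×16
so gcd(8272, 896) = 16.
16 divides 496, so solutions exist.
Back-substitute for Bézout coefficients:
  16 = 208 - 3×64
  ... = 896×(-120) + 8272×(13)
Scale by 496/16 = 31: (u₀, v₀) = (-3720, 403).
General solution: u = -3720 + 517t, v = 403 - 56t for integer t.
u ≥ 0: smallest is -3720 mod 517 = 416 (at t = 8), with v = -45.

416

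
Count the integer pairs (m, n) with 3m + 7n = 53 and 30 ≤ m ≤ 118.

13

gcd(7, 3):
  7 = 2×3 + 1
  3 = 3×1
so gcd(7, 3) = 1.
Back-substitute for Bézout coefficients:
  1 = 7 - 2×3
  ... = 3×(-2) + 7×(1)
Scale by 53: particular solution (-106, 53); reduce m mod 7: (6, 5).
General solution: m = 6 + 7t, n = 5 - 3t for integer t.
30 ≤ 6 + 7t ≤ 118 gives t ∈ [4, 16], which is 13 values.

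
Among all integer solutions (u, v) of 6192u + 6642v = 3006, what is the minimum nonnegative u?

259

gcd(6642, 6192):
  6642 = 1·6192 + 450
  6192 = 13·450 + 342
  450 = 1·342 + 108
  342 = 3·108 + 18
  108 = 6·18
so gcd(6642, 6192) = 18.
18 divides 3006, so solutions exist.
Back-substitute for Bézout coefficients:
  18 = 342 - 3·108
  ... = 6192·(59) + 6642·(-55)
Scale by 3006/18 = 167: (u₀, v₀) = (9853, -9185).
General solution: u = 9853 + 369t, v = -9185 - 344t for integer t.
u ≥ 0: smallest is 9853 mod 369 = 259 (at t = -26), with v = -241.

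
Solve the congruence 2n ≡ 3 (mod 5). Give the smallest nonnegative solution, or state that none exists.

4

gcd(5, 2) = 1.
1 divides 3, so solutions exist.
By Bézout, 2*(-2) + 5*(1) = 1.
So 2*(-2) ≡ 1 (mod 5); multiply by 3: n ≡ -6 (mod 5).
Smallest nonnegative: n = -6 mod 5 = 4.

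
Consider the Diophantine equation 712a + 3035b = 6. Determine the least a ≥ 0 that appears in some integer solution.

503

gcd(3035, 712):
  3035 = 4·712 + 187
  712 = 3·187 + 151
  187 = 1·151 + 36
  151 = 4·36 + 7
  36 = 5·7 + 1
  7 = 7·1
so gcd(3035, 712) = 1.
1 divides 6, so solutions exist.
Back-substitute for Bézout coefficients:
  1 = 36 - 5·7
  ... = 712·(-422) + 3035·(99)
Scale by 6/1 = 6: (a₀, b₀) = (-2532, 594).
General solution: a = -2532 + 3035t, b = 594 - 712t for integer t.
a ≥ 0: smallest is -2532 mod 3035 = 503 (at t = 1), with b = -118.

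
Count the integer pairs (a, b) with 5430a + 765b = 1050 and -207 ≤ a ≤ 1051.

gcd(5430, 765):
  5430 = 7·765 + 75
  765 = 10·75 + 15
  75 = 5·15
so gcd(5430, 765) = 15.
Back-substitute for Bézout coefficients:
  15 = 765 - 10·75
  ... = 5430·(-10) + 765·(71)
Scale by 70: particular solution (-700, 4970); reduce a mod 51: (14, -98).
General solution: a = 14 + 51t, b = -98 - 362t for integer t.
-207 ≤ 14 + 51t ≤ 1051 gives t ∈ [-4, 20], which is 25 values.

25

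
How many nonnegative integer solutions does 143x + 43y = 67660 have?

gcd(143, 43):
  143 = 3×43 + 14
  43 = 3×14 + 1
  14 = 14×1
so gcd(143, 43) = 1.
Back-substitute for Bézout coefficients:
  1 = 43 - 3×14
  ... = 143×(-3) + 43×(10)
Scale by 67660: one solution is (-202980, 676600). Reduce x mod 43: (23, 1497).
General: x = 23 + 43t, y = 1497 - 143t.
x ≥ 0 ⇒ t ≥ 0; y ≥ 0 ⇒ t ≤ 10. So t ∈ [0, 10]: 11 solutions.

11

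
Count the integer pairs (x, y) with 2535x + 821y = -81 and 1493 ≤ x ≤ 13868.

gcd(2535, 821) = 1.
By Bézout, 2535·(-57) + 821·(176) = 1.
Particular solution: (512, -1581).
General solution: x = 512 + 821t, y = -1581 - 2535t for integer t.
1493 ≤ 512 + 821t ≤ 13868 gives t ∈ [2, 16], which is 15 values.

15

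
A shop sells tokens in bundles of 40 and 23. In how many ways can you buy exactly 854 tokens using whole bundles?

1

Need nonnegative integers with 40j + 23k = 854.
gcd(40, 23) = 1, and 40·(-4) + 23·(7) = 1.
So (j₀, k₀) = (-3416, 5978); general j = -3416 + 23t, k = 5978 - 40t.
j ≥ 0 ⇒ t ≥ 149; k ≥ 0 ⇒ t ≤ 149. That's 1 value of t.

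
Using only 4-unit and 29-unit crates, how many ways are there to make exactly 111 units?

1

Need nonnegative integers with 4j + 29k = 111.
gcd(4, 29) = 1, and 4·(-7) + 29·(1) = 1.
So (j₀, k₀) = (-777, 111); general j = -777 + 29t, k = 111 - 4t.
j ≥ 0 ⇒ t ≥ 27; k ≥ 0 ⇒ t ≤ 27. That's 1 value of t.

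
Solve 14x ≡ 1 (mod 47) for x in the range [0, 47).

gcd(47, 14):
  47 = 3·14 + 5
  14 = 2·5 + 4
  5 = 1·4 + 1
  4 = 4·1
so gcd(47, 14) = 1.
Back-substitute for Bézout coefficients:
  1 = 5 - 1·4
  ... = 14·(-10) + 47·(3)
So 14·-10 ≡ 1 (mod 47), and -10 mod 47 = 37.

37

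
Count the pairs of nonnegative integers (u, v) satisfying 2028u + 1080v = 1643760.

10

gcd(2028, 1080):
  2028 = 1*1080 + 948
  1080 = 1*948 + 132
  948 = 7*132 + 24
  132 = 5*24 + 12
  24 = 2*12
so gcd(2028, 1080) = 12.
Back-substitute for Bézout coefficients:
  12 = 132 - 5*24
  ... = 2028*(-41) + 1080*(77)
Scale by 136980: one solution is (-5616180, 10547460). Reduce u mod 90: (0, 1522).
General: u = 0 + 90t, v = 1522 - 169t.
u ≥ 0 ⇒ t ≥ 0; v ≥ 0 ⇒ t ≤ 9. So t ∈ [0, 9]: 10 solutions.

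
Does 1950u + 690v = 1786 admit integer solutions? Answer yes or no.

no

gcd(1950, 690) = 30.
30 does not divide 1786 (remainder 16), so no integer solutions.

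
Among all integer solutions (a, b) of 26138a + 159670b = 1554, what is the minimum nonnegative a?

gcd(159670, 26138):
  159670 = 6*26138 + 2842
  26138 = 9*2842 + 560
  2842 = 5*560 + 42
  560 = 13*42 + 14
  42 = 3*14
so gcd(159670, 26138) = 14.
14 divides 1554, so solutions exist.
Back-substitute for Bézout coefficients:
  14 = 560 - 13*42
  ... = 26138*(3708) + 159670*(-607)
Scale by 1554/14 = 111: (a₀, b₀) = (411588, -67377).
General solution: a = 411588 + 11405t, b = -67377 - 1867t for integer t.
a ≥ 0: smallest is 411588 mod 11405 = 1008 (at t = -36), with b = -165.

1008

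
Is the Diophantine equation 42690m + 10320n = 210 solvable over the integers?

gcd(42690, 10320) = 30  (42690 = 4*10320 + 1410, 10320 = 7*1410 + 450, 1410 = 3*450 + 60, 450 = 7*60 + 30, 60 = 2*30).
30 divides 210, so integer solutions exist.

yes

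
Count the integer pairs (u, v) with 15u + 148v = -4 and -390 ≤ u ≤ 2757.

gcd(148, 15) = 1.
By Bézout, 15*(-69) + 148*(7) = 1.
Particular solution: (128, -13).
General solution: u = 128 + 148t, v = -13 - 15t for integer t.
-390 ≤ 128 + 148t ≤ 2757 gives t ∈ [-3, 17], which is 21 values.

21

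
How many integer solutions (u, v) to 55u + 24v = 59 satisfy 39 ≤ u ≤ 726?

gcd(55, 24):
  55 = 2·24 + 7
  24 = 3·7 + 3
  7 = 2·3 + 1
  3 = 3·1
so gcd(55, 24) = 1.
Back-substitute for Bézout coefficients:
  1 = 7 - 2·3
  ... = 55·(7) + 24·(-16)
Scale by 59: particular solution (413, -944); reduce u mod 24: (5, -9).
General solution: u = 5 + 24t, v = -9 - 55t for integer t.
39 ≤ 5 + 24t ≤ 726 gives t ∈ [2, 30], which is 29 values.

29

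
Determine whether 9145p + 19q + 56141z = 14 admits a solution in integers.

yes

gcd(9145, 19) = 1.
gcd(1, 56141) = 1.
1 divides 14, so integer solutions exist.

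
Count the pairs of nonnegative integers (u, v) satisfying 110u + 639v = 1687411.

gcd(639, 110):
  639 = 5·110 + 89
  110 = 1·89 + 21
  89 = 4·21 + 5
  21 = 4·5 + 1
  5 = 5·1
so gcd(639, 110) = 1.
Back-substitute for Bézout coefficients:
  1 = 21 - 4·5
  ... = 110·(122) + 639·(-21)
Scale by 1687411: one solution is (205864142, -35435631). Reduce u mod 639: (68, 2629).
General: u = 68 + 639t, v = 2629 - 110t.
u ≥ 0 ⇒ t ≥ 0; v ≥ 0 ⇒ t ≤ 23. So t ∈ [0, 23]: 24 solutions.

24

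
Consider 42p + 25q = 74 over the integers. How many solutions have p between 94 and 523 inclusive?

18

gcd(42, 25) = 1.
By Bézout, 42×(3) + 25×(-5) = 1.
Particular solution: (22, -34).
General solution: p = 22 + 25t, q = -34 - 42t for integer t.
94 ≤ 22 + 25t ≤ 523 gives t ∈ [3, 20], which is 18 values.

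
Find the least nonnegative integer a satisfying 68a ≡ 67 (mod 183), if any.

gcd(183, 68):
  183 = 2*68 + 47
  68 = 1*47 + 21
  47 = 2*21 + 5
  21 = 4*5 + 1
  5 = 5*1
so gcd(183, 68) = 1.
1 divides 67, so solutions exist.
Back-substitute for Bézout coefficients:
  1 = 21 - 4*5
  ... = 68*(35) + 183*(-13)
So 68*(35) ≡ 1 (mod 183); multiply by 67: a ≡ 2345 (mod 183).
Smallest nonnegative: a = 2345 mod 183 = 149.

149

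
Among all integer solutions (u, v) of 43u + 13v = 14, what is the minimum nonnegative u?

10

gcd(43, 13):
  43 = 3·13 + 4
  13 = 3·4 + 1
  4 = 4·1
so gcd(43, 13) = 1.
1 divides 14, so solutions exist.
Back-substitute for Bézout coefficients:
  1 = 13 - 3·4
  ... = 43·(-3) + 13·(10)
Scale by 14/1 = 14: (u₀, v₀) = (-42, 140).
General solution: u = -42 + 13t, v = 140 - 43t for integer t.
u ≥ 0: smallest is -42 mod 13 = 10 (at t = 4), with v = -32.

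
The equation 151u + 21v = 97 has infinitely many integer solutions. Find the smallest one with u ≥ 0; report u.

19

gcd(151, 21):
  151 = 7×21 + 4
  21 = 5×4 + 1
  4 = 4×1
so gcd(151, 21) = 1.
1 divides 97, so solutions exist.
Back-substitute for Bézout coefficients:
  1 = 21 - 5×4
  ... = 151×(-5) + 21×(36)
Scale by 97/1 = 97: (u₀, v₀) = (-485, 3492).
General solution: u = -485 + 21t, v = 3492 - 151t for integer t.
u ≥ 0: smallest is -485 mod 21 = 19 (at t = 24), with v = -132.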